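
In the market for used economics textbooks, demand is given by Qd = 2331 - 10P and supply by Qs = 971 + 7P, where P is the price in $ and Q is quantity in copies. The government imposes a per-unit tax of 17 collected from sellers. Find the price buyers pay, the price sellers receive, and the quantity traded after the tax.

With a tax of 17 on sellers, they supply based on the net price P_s = P_b - 17, so Qs = 852 + 7P_b.
Market clearing requires 2331 - 10P_b = 852 + 7P_b; hence 1479 = 17P_b and P_b = 87.
So P_s = 70 and the quantity traded is Q = 2331 - 10(87) = 1461.

P_b = 87, P_s = 70, Q = 1461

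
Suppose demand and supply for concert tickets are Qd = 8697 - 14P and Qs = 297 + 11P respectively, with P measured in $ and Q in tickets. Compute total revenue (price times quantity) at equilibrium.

Total revenue = 1341648

Set Qd = Qs: 8697 - 14P = 297 + 11P, so 8400 = 25P and P* = 336.
From the demand curve, Q* = 8697 - 14(336) = 3993.
Total revenue = P* × Q* = 336 × 3993 = 1341648.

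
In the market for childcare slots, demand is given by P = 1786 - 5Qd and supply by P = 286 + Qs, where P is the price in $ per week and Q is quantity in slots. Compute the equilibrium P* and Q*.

P* = 536, Q* = 250

In direct form, Qd = 357.2 - 0.2P and Qs = -286 + P.
Equating demand and supply, 357.2 - 0.2P = -286 + P gives 1.2P = 643.2, so P* = 536.
Then Q* = 357.2 - 0.2(536) = 250.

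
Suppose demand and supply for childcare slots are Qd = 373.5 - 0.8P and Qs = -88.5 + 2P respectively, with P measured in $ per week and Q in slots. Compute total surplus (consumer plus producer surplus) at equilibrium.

Total surplus = 51031.96875

The market clears where 373.5 - 0.8P = -88.5 + 2P. Rearranging, 2.8P = 462, hence P* = 165.
Plugging P* into demand: Q* = 373.5 - 0.8(165) = 241.5.
Demand choke price = 466.875; supply choke price = 44.25. CS = ½(466.875 - 165)(241.5) = 36451.40625; PS = ½(165 - 44.25)(241.5) = 14580.5625. Total surplus = 51031.96875.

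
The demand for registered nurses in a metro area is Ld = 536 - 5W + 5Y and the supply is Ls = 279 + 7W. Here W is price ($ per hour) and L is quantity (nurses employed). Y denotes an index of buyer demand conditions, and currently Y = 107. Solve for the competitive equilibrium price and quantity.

W* = 66, L* = 741

With Y = 107, demand is Ld = 1071 - 5W.
At equilibrium Ld = Ls, so 1071 - 5W = 279 + 7W; collecting terms, 792 = 12W and W* = 66.
Then L* = 1071 - 5(66) = 741.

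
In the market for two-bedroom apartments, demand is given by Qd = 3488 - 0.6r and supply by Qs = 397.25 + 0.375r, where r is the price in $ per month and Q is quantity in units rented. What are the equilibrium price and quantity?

r* = 3170, Q* = 1586

The market clears where 3488 - 0.6r = 397.25 + 0.375r. Rearranging, 0.975r = 3090.75, hence r* = 3170.
Then Q* = 3488 - 0.6(3170) = 1586.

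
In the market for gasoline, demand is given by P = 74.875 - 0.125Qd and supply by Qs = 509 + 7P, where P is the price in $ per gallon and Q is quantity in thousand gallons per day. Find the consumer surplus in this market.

In direct form, Qd = 599 - 8P.
Set Qd = Qs: 599 - 8P = 509 + 7P, so 90 = 15P and P* = 6.
Substitute back: Q* = 599 - 8(6) = 551.
Demand choke price (Qd = 0): P = 599/8 = 74.875. Consumer surplus = ½ × (74.875 - 6) × 551 = 18975.0625.

Consumer surplus = 18975.0625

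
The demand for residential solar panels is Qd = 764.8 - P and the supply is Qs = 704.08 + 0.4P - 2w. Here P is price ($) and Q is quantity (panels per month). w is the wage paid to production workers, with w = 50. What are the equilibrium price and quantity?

P* = 114.8, Q* = 650

With w = 50, supply is Qs = 604.08 + 0.4P.
Set Qd = Qs: 764.8 - P = 604.08 + 0.4P, so 160.72 = 1.4P and P* = 114.8.
Substitute back: Q* = 764.8 - 114.8 = 650.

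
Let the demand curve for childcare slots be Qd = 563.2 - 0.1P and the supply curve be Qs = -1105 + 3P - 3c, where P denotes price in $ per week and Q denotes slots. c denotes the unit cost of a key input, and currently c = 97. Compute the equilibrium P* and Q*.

P* = 632, Q* = 500

With c = 97, supply is Qs = -1396 + 3P.
Set Qd = Qs: 563.2 - 0.1P = -1396 + 3P, so 1959.2 = 3.1P and P* = 632.
Plugging P* into demand: Q* = 563.2 - 0.1(632) = 500.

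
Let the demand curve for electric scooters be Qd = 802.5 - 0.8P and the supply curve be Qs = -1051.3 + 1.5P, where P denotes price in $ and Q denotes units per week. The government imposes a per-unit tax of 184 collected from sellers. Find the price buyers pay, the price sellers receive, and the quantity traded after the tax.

P_b = 926, P_s = 742, Q = 61.7

The tax drives a wedge P_b - P_s = 184. Substituting P_s = P_b - 184 into supply: Qs = -1327.3 + 1.5P_b.
Equate demand and the shifted supply: 802.5 - 0.8P_b = -1327.3 + 1.5P_b, giving 2.3P_b = 2129.8, so P_b = 926.
So P_s = 742 and the quantity traded is Q = 802.5 - 0.8(926) = 61.7.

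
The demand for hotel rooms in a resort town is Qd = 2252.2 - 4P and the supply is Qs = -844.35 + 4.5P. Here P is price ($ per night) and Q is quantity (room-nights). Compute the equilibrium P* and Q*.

The market clears where 2252.2 - 4P = -844.35 + 4.5P. Rearranging, 8.5P = 3096.55, hence P* = 364.3.
Then Q* = 2252.2 - 4(364.3) = 795.

P* = 364.3, Q* = 795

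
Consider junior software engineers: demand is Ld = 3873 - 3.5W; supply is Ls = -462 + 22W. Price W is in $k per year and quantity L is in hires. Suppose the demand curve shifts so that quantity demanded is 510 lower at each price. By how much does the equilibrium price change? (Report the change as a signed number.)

ΔW = -20

Set Ld = Ls: 3873 - 3.5W = -462 + 22W, so 4335 = 25.5W and W* = 170.
Plugging W* into demand: L* = 3873 - 3.5(170) = 3278.
After the shift, demand is Ld = 3363 - 3.5W.
The new intersection has 3825 = 25.5W, i.e. W = 150, L = 2838.
ΔW = 150 - 170 = -20.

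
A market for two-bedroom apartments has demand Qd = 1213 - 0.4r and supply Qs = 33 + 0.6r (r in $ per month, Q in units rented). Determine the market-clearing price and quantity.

r* = 1180, Q* = 741

The market clears where 1213 - 0.4r = 33 + 0.6r. Rearranging, r = 1180, hence r* = 1180.
Then Q* = 1213 - 0.4(1180) = 741.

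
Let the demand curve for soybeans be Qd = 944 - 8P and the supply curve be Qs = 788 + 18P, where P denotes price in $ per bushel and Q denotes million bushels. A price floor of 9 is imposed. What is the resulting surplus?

Surplus = 78

At P = 9: Qd = 872 and Qs = 950.
Surplus = Qs - Qd = 950 - 872 = 78.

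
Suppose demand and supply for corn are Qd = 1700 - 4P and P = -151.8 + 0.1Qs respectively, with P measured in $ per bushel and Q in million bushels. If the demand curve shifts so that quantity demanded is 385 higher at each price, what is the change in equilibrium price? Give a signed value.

ΔP = 27.5

Inverting to quantity form: Qs = 1518 + 10P.
Equating demand and supply, 1700 - 4P = 1518 + 10P gives 14P = 182, so P* = 13.
From the demand curve, Q* = 1700 - 4(13) = 1648.
After the shift, demand is Qd = 2085 - 4P.
Re-solving, 14P = 567 gives P = 40.5 and Q = 1923.
ΔP = 40.5 - 13 = 27.5.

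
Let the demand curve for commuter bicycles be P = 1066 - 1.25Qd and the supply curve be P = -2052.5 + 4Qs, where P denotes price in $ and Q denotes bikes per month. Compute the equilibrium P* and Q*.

P* = 323.5, Q* = 594

Inverting to quantity form: Qd = 852.8 - 0.8P and Qs = 513.125 + 0.25P.
Set Qd = Qs: 852.8 - 0.8P = 513.125 + 0.25P, so 339.675 = 1.05P and P* = 323.5.
Plugging P* into demand: Q* = 852.8 - 0.8(323.5) = 594.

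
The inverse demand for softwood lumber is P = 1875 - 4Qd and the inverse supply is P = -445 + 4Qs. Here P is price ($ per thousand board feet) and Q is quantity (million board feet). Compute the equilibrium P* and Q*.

P* = 715, Q* = 290

Inverting to quantity form: Qd = 468.75 - 0.25P and Qs = 111.25 + 0.25P.
Equating demand and supply, 468.75 - 0.25P = 111.25 + 0.25P gives 0.5P = 357.5, so P* = 715.
From the demand curve, Q* = 468.75 - 0.25(715) = 290.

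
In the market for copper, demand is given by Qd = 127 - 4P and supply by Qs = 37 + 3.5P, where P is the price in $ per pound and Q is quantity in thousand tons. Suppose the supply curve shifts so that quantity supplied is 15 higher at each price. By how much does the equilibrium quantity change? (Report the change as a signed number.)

The market clears where 127 - 4P = 37 + 3.5P. Rearranging, 7.5P = 90, hence P* = 12.
From the demand curve, Q* = 127 - 4(12) = 79.
After the shift, supply is Qs = 52 + 3.5P.
Re-solving, 7.5P = 75 gives P = 10 and Q = 87.
ΔQ = 87 - 79 = 8.

ΔQ = 8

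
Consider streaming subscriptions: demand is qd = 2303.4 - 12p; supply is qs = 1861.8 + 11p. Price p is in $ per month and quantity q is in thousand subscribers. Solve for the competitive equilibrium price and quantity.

p* = 19.2, q* = 2073

Equating demand and supply, 2303.4 - 12p = 1861.8 + 11p gives 23p = 441.6, so p* = 19.2.
Then q* = 2303.4 - 12(19.2) = 2073.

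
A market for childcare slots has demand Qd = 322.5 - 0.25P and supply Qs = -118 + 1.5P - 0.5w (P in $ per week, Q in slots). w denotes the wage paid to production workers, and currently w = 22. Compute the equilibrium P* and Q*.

With w = 22, supply is Qs = -129 + 1.5P.
The market clears where 322.5 - 0.25P = -129 + 1.5P. Rearranging, 1.75P = 451.5, hence P* = 258.
From the demand curve, Q* = 322.5 - 0.25(258) = 258.

P* = 258, Q* = 258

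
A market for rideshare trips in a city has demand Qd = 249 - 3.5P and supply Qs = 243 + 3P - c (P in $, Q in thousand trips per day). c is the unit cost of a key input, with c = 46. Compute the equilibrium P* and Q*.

With c = 46, supply is Qs = 197 + 3P.
Equating demand and supply, 249 - 3.5P = 197 + 3P gives 6.5P = 52, so P* = 8.
Plugging P* into demand: Q* = 249 - 3.5(8) = 221.

P* = 8, Q* = 221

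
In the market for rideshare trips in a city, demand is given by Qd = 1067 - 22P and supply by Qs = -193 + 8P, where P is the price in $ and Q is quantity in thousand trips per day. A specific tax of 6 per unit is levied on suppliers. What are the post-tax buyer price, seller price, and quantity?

P_b = 43.6, P_s = 37.6, Q = 107.8

Suppliers keep P_s = P_b - 6 per unit, so supply in terms of the buyer price is Qs = -241 + 8P_b.
Set Qd = Qs: 1067 - 22P_b = -241 + 8P_b, so 1308 = 30P_b and P_b = 43.6.
Then P_s = 43.6 - 6 = 37.6 and Q = 1067 - 22(43.6) = 107.8.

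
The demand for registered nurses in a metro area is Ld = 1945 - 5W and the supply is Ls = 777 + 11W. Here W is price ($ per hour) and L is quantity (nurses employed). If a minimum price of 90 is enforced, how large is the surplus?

At W = 90: Ld = 1495 and Ls = 1767.
Surplus = Ls - Ld = 1767 - 1495 = 272.

Surplus = 272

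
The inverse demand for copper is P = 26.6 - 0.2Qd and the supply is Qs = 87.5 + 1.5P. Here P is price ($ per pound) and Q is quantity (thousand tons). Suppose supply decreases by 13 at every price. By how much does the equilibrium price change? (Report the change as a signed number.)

In direct form, Qd = 133 - 5P.
The market clears where 133 - 5P = 87.5 + 1.5P. Rearranging, 6.5P = 45.5, hence P* = 7.
Plugging P* into demand: Q* = 133 - 5(7) = 98.
After the shift, supply is Qs = 74.5 + 1.5P.
New equilibrium: 58.5 = 6.5P, so P = 9 and Q = 88.
ΔP = 9 - 7 = 2.

ΔP = 2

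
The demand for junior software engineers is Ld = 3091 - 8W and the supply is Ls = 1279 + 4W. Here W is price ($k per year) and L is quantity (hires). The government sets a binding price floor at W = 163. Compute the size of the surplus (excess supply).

With W fixed at 163, quantity demanded is 1787 and quantity supplied is 1931.
Surplus = Ls - Ld = 1931 - 1787 = 144.

Surplus = 144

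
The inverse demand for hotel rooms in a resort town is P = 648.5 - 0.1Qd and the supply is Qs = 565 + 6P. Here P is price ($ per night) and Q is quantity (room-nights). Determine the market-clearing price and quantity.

Solving each curve for Q: Qd = 6485 - 10P.
Set Qd = Qs: 6485 - 10P = 565 + 6P, so 5920 = 16P and P* = 370.
Plugging P* into demand: Q* = 6485 - 10(370) = 2785.

P* = 370, Q* = 2785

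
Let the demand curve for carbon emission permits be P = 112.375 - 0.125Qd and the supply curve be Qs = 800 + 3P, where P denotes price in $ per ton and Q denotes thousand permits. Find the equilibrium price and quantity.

Solving each curve for Q: Qd = 899 - 8P.
At equilibrium Qd = Qs, so 899 - 8P = 800 + 3P; collecting terms, 99 = 11P and P* = 9.
Substitute back: Q* = 899 - 8(9) = 827.

P* = 9, Q* = 827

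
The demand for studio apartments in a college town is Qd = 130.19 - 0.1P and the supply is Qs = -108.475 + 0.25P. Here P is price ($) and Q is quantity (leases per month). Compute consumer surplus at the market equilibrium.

Consumer surplus = 19220

Equating demand and supply, 130.19 - 0.1P = -108.475 + 0.25P gives 0.35P = 238.665, so P* = 681.9.
Then Q* = 130.19 - 0.1(681.9) = 62.
Demand choke price (Qd = 0): P = 130.19/0.1 = 1301.9. Consumer surplus = ½ × (1301.9 - 681.9) × 62 = 19220.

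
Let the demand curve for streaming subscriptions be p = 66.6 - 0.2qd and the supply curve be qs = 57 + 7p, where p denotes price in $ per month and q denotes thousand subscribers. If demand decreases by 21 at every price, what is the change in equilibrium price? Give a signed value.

Δp = -1.75

In direct form, qd = 333 - 5p.
At equilibrium qd = qs, so 333 - 5p = 57 + 7p; collecting terms, 276 = 12p and p* = 23.
From the demand curve, q* = 333 - 5(23) = 218.
After the shift, demand is qd = 312 - 5p.
The new intersection has 255 = 12p, i.e. p = 21.25, q = 205.75.
Δp = 21.25 - 23 = -1.75.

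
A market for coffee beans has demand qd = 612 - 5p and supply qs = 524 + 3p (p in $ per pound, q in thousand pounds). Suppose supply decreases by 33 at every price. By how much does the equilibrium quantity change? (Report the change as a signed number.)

Δq = -20.625

The market clears where 612 - 5p = 524 + 3p. Rearranging, 8p = 88, hence p* = 11.
From the demand curve, q* = 612 - 5(11) = 557.
After the shift, supply is qs = 491 + 3p.
The new intersection has 121 = 8p, i.e. p = 15.125, q = 536.375.
Δq = 536.375 - 557 = -20.625.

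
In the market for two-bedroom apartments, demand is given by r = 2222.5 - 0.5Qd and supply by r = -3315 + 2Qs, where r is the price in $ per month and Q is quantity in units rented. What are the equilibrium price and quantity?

r* = 1115, Q* = 2215

Rewriting in direct form: Qd = 4445 - 2r and Qs = 1657.5 + 0.5r.
Equating demand and supply, 4445 - 2r = 1657.5 + 0.5r gives 2.5r = 2787.5, so r* = 1115.
Then Q* = 4445 - 2(1115) = 2215.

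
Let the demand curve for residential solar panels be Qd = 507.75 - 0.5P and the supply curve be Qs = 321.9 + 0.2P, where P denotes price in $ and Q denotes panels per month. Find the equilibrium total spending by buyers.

The market clears where 507.75 - 0.5P = 321.9 + 0.2P. Rearranging, 0.7P = 185.85, hence P* = 265.5.
Then Q* = 507.75 - 0.5(265.5) = 375.
Total spending by buyers = P* × Q* = 265.5 × 375 = 99562.5.

Total spending by buyers = 99562.5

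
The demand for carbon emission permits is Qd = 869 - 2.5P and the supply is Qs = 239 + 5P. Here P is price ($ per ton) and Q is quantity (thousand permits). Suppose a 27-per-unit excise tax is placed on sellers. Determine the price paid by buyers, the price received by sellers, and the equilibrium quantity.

The tax drives a wedge P_b - P_s = 27. Substituting P_s = P_b - 27 into supply: Qs = 104 + 5P_b.
Market clearing requires 869 - 2.5P_b = 104 + 5P_b; hence 765 = 7.5P_b and P_b = 102.
Then P_s = 102 - 27 = 75 and Q = 869 - 2.5(102) = 614.

P_b = 102, P_s = 75, Q = 614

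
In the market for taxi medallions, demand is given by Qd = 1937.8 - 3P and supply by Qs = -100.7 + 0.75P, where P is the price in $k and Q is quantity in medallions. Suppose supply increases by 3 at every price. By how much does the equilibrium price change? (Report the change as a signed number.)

Equating demand and supply, 1937.8 - 3P = -100.7 + 0.75P gives 3.75P = 2038.5, so P* = 543.6.
Then Q* = 1937.8 - 3(543.6) = 307.
After the shift, supply is Qs = -97.7 + 0.75P.
The new intersection has 2035.5 = 3.75P, i.e. P = 542.8, Q = 309.4.
ΔP = 542.8 - 543.6 = -0.8.

ΔP = -0.8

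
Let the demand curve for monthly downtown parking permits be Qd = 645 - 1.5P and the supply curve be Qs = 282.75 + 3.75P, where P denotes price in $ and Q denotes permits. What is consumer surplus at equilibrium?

The market clears where 645 - 1.5P = 282.75 + 3.75P. Rearranging, 5.25P = 362.25, hence P* = 69.
Plugging P* into demand: Q* = 645 - 1.5(69) = 541.5.
Demand choke price (Qd = 0): P = 645/1.5 = 430. Consumer surplus = ½ × (430 - 69) × 541.5 = 97740.75.

Consumer surplus = 97740.75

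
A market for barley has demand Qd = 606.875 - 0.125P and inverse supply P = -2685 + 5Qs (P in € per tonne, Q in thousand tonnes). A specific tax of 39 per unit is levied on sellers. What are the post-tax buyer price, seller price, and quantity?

P_b = 239, P_s = 200, Q = 577

Solving each curve for Q: Qs = 537 + 0.2P.
With a tax of 39 on sellers, they supply based on the net price P_s = P_b - 39, so Qs = 529.2 + 0.2P_b.
Equate demand and the shifted supply: 606.875 - 0.125P_b = 529.2 + 0.2P_b, giving 0.325P_b = 77.675, so P_b = 239.
So P_s = 200 and the quantity traded is Q = 606.875 - 0.125(239) = 577.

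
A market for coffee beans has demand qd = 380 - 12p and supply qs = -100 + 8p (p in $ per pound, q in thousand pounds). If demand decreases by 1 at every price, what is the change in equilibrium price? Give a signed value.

At equilibrium qd = qs, so 380 - 12p = -100 + 8p; collecting terms, 480 = 20p and p* = 24.
Substitute back: q* = 380 - 12(24) = 92.
After the shift, demand is qd = 379 - 12p.
The new intersection has 479 = 20p, i.e. p = 23.95, q = 91.6.
Δp = 23.95 - 24 = -0.05.

Δp = -0.05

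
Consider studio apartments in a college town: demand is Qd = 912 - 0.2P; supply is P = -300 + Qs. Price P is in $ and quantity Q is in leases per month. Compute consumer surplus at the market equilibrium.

Consumer surplus = 1640250

Inverting to quantity form: Qs = 300 + P.
The market clears where 912 - 0.2P = 300 + P. Rearranging, 1.2P = 612, hence P* = 510.
Substitute back: Q* = 912 - 0.2(510) = 810.
Demand choke price (Qd = 0): P = 912/0.2 = 4560. Consumer surplus = ½ × (4560 - 510) × 810 = 1640250.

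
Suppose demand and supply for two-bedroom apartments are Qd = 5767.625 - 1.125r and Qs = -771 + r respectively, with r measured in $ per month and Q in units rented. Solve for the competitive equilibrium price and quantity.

Equating demand and supply, 5767.625 - 1.125r = -771 + r gives 2.125r = 6538.625, so r* = 3077.
Plugging r* into demand: Q* = 5767.625 - 1.125(3077) = 2306.

r* = 3077, Q* = 2306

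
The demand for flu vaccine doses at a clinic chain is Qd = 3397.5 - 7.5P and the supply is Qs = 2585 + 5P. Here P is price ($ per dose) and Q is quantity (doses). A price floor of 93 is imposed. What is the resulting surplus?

Surplus = 350

At P = 93: Qd = 2700 and Qs = 3050.
Surplus = Qs - Qd = 3050 - 2700 = 350.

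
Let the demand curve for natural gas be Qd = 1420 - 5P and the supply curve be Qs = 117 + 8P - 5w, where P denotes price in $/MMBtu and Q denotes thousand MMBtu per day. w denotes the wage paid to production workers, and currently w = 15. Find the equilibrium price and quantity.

P* = 106, Q* = 890

With w = 15, supply is Qs = 42 + 8P.
Set Qd = Qs: 1420 - 5P = 42 + 8P, so 1378 = 13P and P* = 106.
Substitute back: Q* = 1420 - 5(106) = 890.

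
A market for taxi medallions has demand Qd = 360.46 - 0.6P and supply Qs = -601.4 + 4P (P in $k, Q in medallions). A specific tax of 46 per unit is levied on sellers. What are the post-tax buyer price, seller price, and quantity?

P_b = 249.1, P_s = 203.1, Q = 211

Sellers keep P_s = P_b - 46 per unit, so supply in terms of the buyer price is Qs = -785.4 + 4P_b.
Market clearing requires 360.46 - 0.6P_b = -785.4 + 4P_b; hence 1145.86 = 4.6P_b and P_b = 249.1.
So P_s = 203.1 and the quantity traded is Q = 360.46 - 0.6(249.1) = 211.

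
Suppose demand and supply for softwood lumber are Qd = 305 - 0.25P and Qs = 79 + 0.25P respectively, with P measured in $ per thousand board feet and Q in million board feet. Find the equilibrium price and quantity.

The market clears where 305 - 0.25P = 79 + 0.25P. Rearranging, 0.5P = 226, hence P* = 452.
Then Q* = 305 - 0.25(452) = 192.

P* = 452, Q* = 192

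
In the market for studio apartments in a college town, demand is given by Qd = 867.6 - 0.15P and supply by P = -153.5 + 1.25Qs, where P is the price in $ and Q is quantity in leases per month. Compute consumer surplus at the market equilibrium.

Consumer surplus = 1875000

Solving each curve for Q: Qs = 122.8 + 0.8P.
At equilibrium Qd = Qs, so 867.6 - 0.15P = 122.8 + 0.8P; collecting terms, 744.8 = 0.95P and P* = 784.
Substitute back: Q* = 867.6 - 0.15(784) = 750.
Demand choke price (Qd = 0): P = 867.6/0.15 = 5784. Consumer surplus = ½ × (5784 - 784) × 750 = 1875000.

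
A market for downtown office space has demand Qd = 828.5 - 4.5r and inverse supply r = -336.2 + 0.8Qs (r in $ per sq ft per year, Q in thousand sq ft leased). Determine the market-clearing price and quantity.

r* = 71, Q* = 509

Rewriting in direct form: Qs = 420.25 + 1.25r.
Set Qd = Qs: 828.5 - 4.5r = 420.25 + 1.25r, so 408.25 = 5.75r and r* = 71.
From the demand curve, Q* = 828.5 - 4.5(71) = 509.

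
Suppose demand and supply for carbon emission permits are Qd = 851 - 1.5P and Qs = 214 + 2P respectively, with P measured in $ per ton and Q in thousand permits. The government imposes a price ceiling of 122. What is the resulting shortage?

Shortage = 210

With P fixed at 122, quantity demanded is 668 and quantity supplied is 458.
Shortage = Qd - Qs = 668 - 458 = 210.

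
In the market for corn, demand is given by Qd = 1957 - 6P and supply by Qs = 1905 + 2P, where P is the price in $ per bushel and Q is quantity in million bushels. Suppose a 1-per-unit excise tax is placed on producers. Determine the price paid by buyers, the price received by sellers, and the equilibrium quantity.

P_b = 6.75, P_s = 5.75, Q = 1916.5

Producers keep P_s = P_b - 1 per unit, so supply in terms of the buyer price is Qs = 1903 + 2P_b.
Market clearing requires 1957 - 6P_b = 1903 + 2P_b; hence 54 = 8P_b and P_b = 6.75.
So P_s = 5.75 and the quantity traded is Q = 1957 - 6(6.75) = 1916.5.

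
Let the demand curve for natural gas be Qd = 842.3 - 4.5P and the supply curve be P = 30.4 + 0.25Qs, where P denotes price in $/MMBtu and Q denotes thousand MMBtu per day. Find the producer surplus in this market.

Producer surplus = 13778

Inverting to quantity form: Qs = -121.6 + 4P.
Equating demand and supply, 842.3 - 4.5P = -121.6 + 4P gives 8.5P = 963.9, so P* = 113.4.
From the demand curve, Q* = 842.3 - 4.5(113.4) = 332.
Supply choke price (Qs = 0): P = 30.4. Producer surplus = ½ × (113.4 - 30.4) × 332 = 13778.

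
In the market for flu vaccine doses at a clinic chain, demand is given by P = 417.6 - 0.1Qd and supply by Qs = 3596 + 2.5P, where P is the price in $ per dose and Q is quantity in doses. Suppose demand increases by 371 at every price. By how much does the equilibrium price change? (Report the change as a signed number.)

In direct form, Qd = 4176 - 10P.
Equating demand and supply, 4176 - 10P = 3596 + 2.5P gives 12.5P = 580, so P* = 46.4.
Plugging P* into demand: Q* = 4176 - 10(46.4) = 3712.
After the shift, demand is Qd = 4547 - 10P.
The new intersection has 951 = 12.5P, i.e. P = 76.08, Q = 3786.2.
ΔP = 76.08 - 46.4 = 29.68.

ΔP = 29.68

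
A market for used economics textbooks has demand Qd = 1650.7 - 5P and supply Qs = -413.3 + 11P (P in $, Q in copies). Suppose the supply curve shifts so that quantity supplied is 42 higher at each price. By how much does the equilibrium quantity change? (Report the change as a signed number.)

Equating demand and supply, 1650.7 - 5P = -413.3 + 11P gives 16P = 2064, so P* = 129.
Plugging P* into demand: Q* = 1650.7 - 5(129) = 1005.7.
After the shift, supply is Qs = -371.3 + 11P.
Re-solving, 16P = 2022 gives P = 126.375 and Q = 1018.825.
ΔQ = 1018.825 - 1005.7 = 13.125.

ΔQ = 13.125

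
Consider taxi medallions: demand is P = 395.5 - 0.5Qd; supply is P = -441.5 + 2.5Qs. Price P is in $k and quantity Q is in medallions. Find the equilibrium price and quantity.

P* = 256, Q* = 279

In direct form, Qd = 791 - 2P and Qs = 176.6 + 0.4P.
The market clears where 791 - 2P = 176.6 + 0.4P. Rearranging, 2.4P = 614.4, hence P* = 256.
Then Q* = 791 - 2(256) = 279.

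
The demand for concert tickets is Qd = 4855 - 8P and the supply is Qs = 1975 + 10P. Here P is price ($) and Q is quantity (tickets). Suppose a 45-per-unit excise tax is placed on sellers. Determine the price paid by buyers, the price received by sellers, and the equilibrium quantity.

P_b = 185, P_s = 140, Q = 3375

With a tax of 45 on sellers, they supply based on the net price P_s = P_b - 45, so Qs = 1525 + 10P_b.
Market clearing requires 4855 - 8P_b = 1525 + 10P_b; hence 3330 = 18P_b and P_b = 185.
So P_s = 140 and the quantity traded is Q = 4855 - 8(185) = 3375.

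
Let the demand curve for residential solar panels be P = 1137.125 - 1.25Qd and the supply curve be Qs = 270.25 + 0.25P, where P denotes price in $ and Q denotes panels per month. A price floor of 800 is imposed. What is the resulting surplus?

Rewriting in direct form: Qd = 909.7 - 0.8P.
At P = 800: Qd = 269.7 and Qs = 470.25.
Surplus = Qs - Qd = 470.25 - 269.7 = 200.55.

Surplus = 200.55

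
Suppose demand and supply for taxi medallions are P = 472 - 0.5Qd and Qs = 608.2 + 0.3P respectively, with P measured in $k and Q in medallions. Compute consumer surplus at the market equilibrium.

Consumer surplus = 106276

Solving each curve for Q: Qd = 944 - 2P.
Equating demand and supply, 944 - 2P = 608.2 + 0.3P gives 2.3P = 335.8, so P* = 146.
Substitute back: Q* = 944 - 2(146) = 652.
Demand choke price (Qd = 0): P = 944/2 = 472. Consumer surplus = ½ × (472 - 146) × 652 = 106276.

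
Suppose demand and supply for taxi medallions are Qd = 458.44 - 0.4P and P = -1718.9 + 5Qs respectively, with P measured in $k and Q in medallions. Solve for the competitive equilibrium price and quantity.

P* = 191.1, Q* = 382

Rewriting in direct form: Qs = 343.78 + 0.2P.
Equating demand and supply, 458.44 - 0.4P = 343.78 + 0.2P gives 0.6P = 114.66, so P* = 191.1.
Substitute back: Q* = 458.44 - 0.4(191.1) = 382.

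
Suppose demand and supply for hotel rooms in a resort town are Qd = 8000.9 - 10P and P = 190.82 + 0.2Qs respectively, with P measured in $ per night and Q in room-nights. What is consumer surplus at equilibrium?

In direct form, Qs = -954.1 + 5P.
Set Qd = Qs: 8000.9 - 10P = -954.1 + 5P, so 8955 = 15P and P* = 597.
From the demand curve, Q* = 8000.9 - 10(597) = 2030.9.
Demand choke price (Qd = 0): P = 8000.9/10 = 800.09. Consumer surplus = ½ × (800.09 - 597) × 2030.9 = 206227.7405.

Consumer surplus = 206227.7405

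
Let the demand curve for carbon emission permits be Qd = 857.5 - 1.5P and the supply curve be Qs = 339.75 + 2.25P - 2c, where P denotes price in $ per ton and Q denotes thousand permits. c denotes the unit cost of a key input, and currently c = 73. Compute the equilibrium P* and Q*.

P* = 177, Q* = 592

With c = 73, supply is Qs = 193.75 + 2.25P.
At equilibrium Qd = Qs, so 857.5 - 1.5P = 193.75 + 2.25P; collecting terms, 663.75 = 3.75P and P* = 177.
Then Q* = 857.5 - 1.5(177) = 592.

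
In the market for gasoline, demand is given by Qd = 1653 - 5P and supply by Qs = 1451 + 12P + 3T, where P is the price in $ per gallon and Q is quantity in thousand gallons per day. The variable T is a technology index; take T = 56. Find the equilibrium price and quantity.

With T = 56, supply is Qs = 1619 + 12P.
The market clears where 1653 - 5P = 1619 + 12P. Rearranging, 17P = 34, hence P* = 2.
From the demand curve, Q* = 1653 - 5(2) = 1643.

P* = 2, Q* = 1643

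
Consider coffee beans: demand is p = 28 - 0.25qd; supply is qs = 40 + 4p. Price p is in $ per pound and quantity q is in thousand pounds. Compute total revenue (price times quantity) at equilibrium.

Total revenue = 684

Rewriting in direct form: qd = 112 - 4p.
At equilibrium qd = qs, so 112 - 4p = 40 + 4p; collecting terms, 72 = 8p and p* = 9.
From the demand curve, q* = 112 - 4(9) = 76.
Total revenue = p* × q* = 9 × 76 = 684.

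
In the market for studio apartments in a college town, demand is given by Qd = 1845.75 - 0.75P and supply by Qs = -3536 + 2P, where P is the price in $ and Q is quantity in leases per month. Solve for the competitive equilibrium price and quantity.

Set Qd = Qs: 1845.75 - 0.75P = -3536 + 2P, so 5381.75 = 2.75P and P* = 1957.
Then Q* = 1845.75 - 0.75(1957) = 378.

P* = 1957, Q* = 378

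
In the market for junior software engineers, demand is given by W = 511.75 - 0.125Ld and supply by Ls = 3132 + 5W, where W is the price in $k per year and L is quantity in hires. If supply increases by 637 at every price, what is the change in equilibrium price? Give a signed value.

ΔW = -49

In direct form, Ld = 4094 - 8W.
Equating demand and supply, 4094 - 8W = 3132 + 5W gives 13W = 962, so W* = 74.
From the demand curve, L* = 4094 - 8(74) = 3502.
After the shift, supply is Ls = 3769 + 5W.
The new intersection has 325 = 13W, i.e. W = 25, L = 3894.
ΔW = 25 - 74 = -49.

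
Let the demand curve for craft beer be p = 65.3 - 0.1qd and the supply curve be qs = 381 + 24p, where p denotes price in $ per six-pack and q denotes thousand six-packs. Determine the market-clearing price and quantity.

p* = 8, q* = 573

In direct form, qd = 653 - 10p.
The market clears where 653 - 10p = 381 + 24p. Rearranging, 34p = 272, hence p* = 8.
Plugging p* into demand: q* = 653 - 10(8) = 573.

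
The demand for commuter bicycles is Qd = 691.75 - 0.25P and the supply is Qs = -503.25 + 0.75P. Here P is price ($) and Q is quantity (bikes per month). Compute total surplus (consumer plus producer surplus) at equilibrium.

Total surplus = 411864

Set Qd = Qs: 691.75 - 0.25P = -503.25 + 0.75P, so 1195 = P and P* = 1195.
Substitute back: Q* = 691.75 - 0.25(1195) = 393.
Demand choke price = 2767; supply choke price = 671. CS = ½(2767 - 1195)(393) = 308898; PS = ½(1195 - 671)(393) = 102966. Total surplus = 411864.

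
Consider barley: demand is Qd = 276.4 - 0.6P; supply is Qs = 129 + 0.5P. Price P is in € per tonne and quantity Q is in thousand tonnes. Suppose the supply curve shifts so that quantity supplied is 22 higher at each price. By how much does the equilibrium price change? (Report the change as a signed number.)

The market clears where 276.4 - 0.6P = 129 + 0.5P. Rearranging, 1.1P = 147.4, hence P* = 134.
Substitute back: Q* = 276.4 - 0.6(134) = 196.
After the shift, supply is Qs = 151 + 0.5P.
Re-solving, 1.1P = 125.4 gives P = 114 and Q = 208.
ΔP = 114 - 134 = -20.

ΔP = -20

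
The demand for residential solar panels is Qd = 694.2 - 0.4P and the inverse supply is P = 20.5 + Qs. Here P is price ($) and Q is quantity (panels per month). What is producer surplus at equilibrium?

In direct form, Qs = -20.5 + P.
At equilibrium Qd = Qs, so 694.2 - 0.4P = -20.5 + P; collecting terms, 714.7 = 1.4P and P* = 510.5.
Plugging P* into demand: Q* = 694.2 - 0.4(510.5) = 490.
Supply choke price (Qs = 0): P = 20.5. Producer surplus = ½ × (510.5 - 20.5) × 490 = 120050.

Producer surplus = 120050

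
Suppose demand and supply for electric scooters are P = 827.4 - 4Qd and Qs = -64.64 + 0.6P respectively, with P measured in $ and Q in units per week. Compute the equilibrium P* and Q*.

Inverting to quantity form: Qd = 206.85 - 0.25P.
At equilibrium Qd = Qs, so 206.85 - 0.25P = -64.64 + 0.6P; collecting terms, 271.49 = 0.85P and P* = 319.4.
Substitute back: Q* = 206.85 - 0.25(319.4) = 127.

P* = 319.4, Q* = 127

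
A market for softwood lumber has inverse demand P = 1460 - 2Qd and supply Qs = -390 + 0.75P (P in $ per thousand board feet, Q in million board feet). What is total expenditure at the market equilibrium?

Total expenditure = 252672

Solving each curve for Q: Qd = 730 - 0.5P.
Set Qd = Qs: 730 - 0.5P = -390 + 0.75P, so 1120 = 1.25P and P* = 896.
Plugging P* into demand: Q* = 730 - 0.5(896) = 282.
Total expenditure = P* × Q* = 896 × 282 = 252672.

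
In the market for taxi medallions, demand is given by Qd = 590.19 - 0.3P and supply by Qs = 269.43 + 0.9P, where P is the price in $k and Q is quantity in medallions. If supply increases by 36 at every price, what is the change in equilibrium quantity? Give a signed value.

The market clears where 590.19 - 0.3P = 269.43 + 0.9P. Rearranging, 1.2P = 320.76, hence P* = 267.3.
From the demand curve, Q* = 590.19 - 0.3(267.3) = 510.
After the shift, supply is Qs = 305.43 + 0.9P.
The new intersection has 284.76 = 1.2P, i.e. P = 237.3, Q = 519.
ΔQ = 519 - 510 = 9.

ΔQ = 9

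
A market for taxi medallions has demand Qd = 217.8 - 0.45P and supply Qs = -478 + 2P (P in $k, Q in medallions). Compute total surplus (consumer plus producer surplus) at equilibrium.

At equilibrium Qd = Qs, so 217.8 - 0.45P = -478 + 2P; collecting terms, 695.8 = 2.45P and P* = 284.
Substitute back: Q* = 217.8 - 0.45(284) = 90.
Demand choke price = 484; supply choke price = 239. CS = ½(484 - 284)(90) = 9000; PS = ½(284 - 239)(90) = 2025. Total surplus = 11025.

Total surplus = 11025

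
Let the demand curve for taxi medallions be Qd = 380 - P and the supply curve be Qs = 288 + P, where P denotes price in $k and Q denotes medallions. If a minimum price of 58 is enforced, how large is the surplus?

Evaluating both curves at the floor price 58 gives Qd = 322, Qs = 346.
Surplus = Qs - Qd = 346 - 322 = 24.

Surplus = 24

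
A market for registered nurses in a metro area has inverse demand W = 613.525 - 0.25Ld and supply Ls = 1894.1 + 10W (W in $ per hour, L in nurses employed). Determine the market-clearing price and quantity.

W* = 40, L* = 2294.1

Inverting to quantity form: Ld = 2454.1 - 4W.
At equilibrium Ld = Ls, so 2454.1 - 4W = 1894.1 + 10W; collecting terms, 560 = 14W and W* = 40.
Then L* = 2454.1 - 4(40) = 2294.1.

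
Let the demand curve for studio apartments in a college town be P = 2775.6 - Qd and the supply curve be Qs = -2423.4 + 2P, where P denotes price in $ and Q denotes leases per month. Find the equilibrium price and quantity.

P* = 1733, Q* = 1042.6

Inverting to quantity form: Qd = 2775.6 - P.
At equilibrium Qd = Qs, so 2775.6 - P = -2423.4 + 2P; collecting terms, 5199 = 3P and P* = 1733.
Plugging P* into demand: Q* = 2775.6 - 1733 = 1042.6.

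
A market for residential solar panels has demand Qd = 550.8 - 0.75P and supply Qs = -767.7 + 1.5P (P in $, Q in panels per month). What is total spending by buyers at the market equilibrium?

Set Qd = Qs: 550.8 - 0.75P = -767.7 + 1.5P, so 1318.5 = 2.25P and P* = 586.
From the demand curve, Q* = 550.8 - 0.75(586) = 111.3.
Total spending by buyers = P* × Q* = 586 × 111.3 = 65221.8.

Total spending by buyers = 65221.8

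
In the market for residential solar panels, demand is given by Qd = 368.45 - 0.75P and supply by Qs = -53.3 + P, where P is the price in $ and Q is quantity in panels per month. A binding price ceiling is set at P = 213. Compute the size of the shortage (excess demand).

Shortage = 49

Evaluating both curves at the ceiling price 213 gives Qd = 208.7, Qs = 159.7.
Shortage = Qd - Qs = 208.7 - 159.7 = 49.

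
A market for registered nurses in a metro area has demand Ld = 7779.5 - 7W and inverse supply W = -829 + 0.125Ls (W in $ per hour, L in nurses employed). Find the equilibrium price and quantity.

Inverting to quantity form: Ls = 6632 + 8W.
Equating demand and supply, 7779.5 - 7W = 6632 + 8W gives 15W = 1147.5, so W* = 76.5.
Then L* = 7779.5 - 7(76.5) = 7244.

W* = 76.5, L* = 7244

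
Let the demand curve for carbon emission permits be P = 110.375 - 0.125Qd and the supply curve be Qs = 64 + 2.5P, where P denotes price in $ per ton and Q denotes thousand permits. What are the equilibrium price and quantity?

P* = 78, Q* = 259

Inverting to quantity form: Qd = 883 - 8P.
The market clears where 883 - 8P = 64 + 2.5P. Rearranging, 10.5P = 819, hence P* = 78.
Substitute back: Q* = 883 - 8(78) = 259.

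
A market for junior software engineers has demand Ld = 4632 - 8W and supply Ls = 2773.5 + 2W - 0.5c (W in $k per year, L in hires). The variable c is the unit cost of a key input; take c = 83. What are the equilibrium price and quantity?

W* = 190, L* = 3112

With c = 83, supply is Ls = 2732 + 2W.
Set Ld = Ls: 4632 - 8W = 2732 + 2W, so 1900 = 10W and W* = 190.
Plugging W* into demand: L* = 4632 - 8(190) = 3112.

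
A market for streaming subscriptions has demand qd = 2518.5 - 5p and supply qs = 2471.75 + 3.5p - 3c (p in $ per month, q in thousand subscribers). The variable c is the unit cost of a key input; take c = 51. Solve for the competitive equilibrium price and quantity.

With c = 51, supply is qs = 2318.75 + 3.5p.
Set qd = qs: 2518.5 - 5p = 2318.75 + 3.5p, so 199.75 = 8.5p and p* = 23.5.
Plugging p* into demand: q* = 2518.5 - 5(23.5) = 2401.

p* = 23.5, q* = 2401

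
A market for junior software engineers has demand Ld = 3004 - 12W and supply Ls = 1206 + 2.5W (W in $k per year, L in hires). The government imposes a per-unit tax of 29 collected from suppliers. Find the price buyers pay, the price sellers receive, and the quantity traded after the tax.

W_b = 129, W_s = 100, L = 1456

With a tax of 29 on suppliers, they supply based on the net price W_s = W_b - 29, so Ls = 1133.5 + 2.5W_b.
Equate demand and the shifted supply: 3004 - 12W_b = 1133.5 + 2.5W_b, giving 14.5W_b = 1870.5, so W_b = 129.
Then W_s = 129 - 29 = 100 and L = 3004 - 12(129) = 1456.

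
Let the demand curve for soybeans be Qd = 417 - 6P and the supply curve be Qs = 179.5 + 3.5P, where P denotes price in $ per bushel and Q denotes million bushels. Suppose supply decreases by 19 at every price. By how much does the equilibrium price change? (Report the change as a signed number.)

At equilibrium Qd = Qs, so 417 - 6P = 179.5 + 3.5P; collecting terms, 237.5 = 9.5P and P* = 25.
Substitute back: Q* = 417 - 6(25) = 267.
After the shift, supply is Qs = 160.5 + 3.5P.
New equilibrium: 256.5 = 9.5P, so P = 27 and Q = 255.
ΔP = 27 - 25 = 2.

ΔP = 2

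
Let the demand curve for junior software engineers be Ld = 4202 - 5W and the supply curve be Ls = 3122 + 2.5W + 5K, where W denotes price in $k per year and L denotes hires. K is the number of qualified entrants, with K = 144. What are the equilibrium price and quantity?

W* = 48, L* = 3962

With K = 144, supply is Ls = 3842 + 2.5W.
Equating demand and supply, 4202 - 5W = 3842 + 2.5W gives 7.5W = 360, so W* = 48.
Plugging W* into demand: L* = 4202 - 5(48) = 3962.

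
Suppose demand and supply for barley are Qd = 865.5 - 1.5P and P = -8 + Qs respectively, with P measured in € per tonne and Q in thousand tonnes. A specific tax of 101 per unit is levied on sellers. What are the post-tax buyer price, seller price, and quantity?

In direct form, Qs = 8 + P.
The tax drives a wedge P_b - P_s = 101. Substituting P_s = P_b - 101 into supply: Qs = -93 + P_b.
Set Qd = Qs: 865.5 - 1.5P_b = -93 + P_b, so 958.5 = 2.5P_b and P_b = 383.4.
So P_s = 282.4 and the quantity traded is Q = 865.5 - 1.5(383.4) = 290.4.

P_b = 383.4, P_s = 282.4, Q = 290.4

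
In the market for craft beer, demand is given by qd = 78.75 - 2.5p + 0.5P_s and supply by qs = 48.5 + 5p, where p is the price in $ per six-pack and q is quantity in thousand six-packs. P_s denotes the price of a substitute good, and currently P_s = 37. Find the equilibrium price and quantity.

p* = 6.5, q* = 81

With P_s = 37, demand is qd = 97.25 - 2.5p.
At equilibrium qd = qs, so 97.25 - 2.5p = 48.5 + 5p; collecting terms, 48.75 = 7.5p and p* = 6.5.
Substitute back: q* = 97.25 - 2.5(6.5) = 81.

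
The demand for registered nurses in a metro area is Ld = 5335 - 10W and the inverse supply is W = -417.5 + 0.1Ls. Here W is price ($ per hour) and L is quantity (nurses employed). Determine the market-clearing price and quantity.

Rewriting in direct form: Ls = 4175 + 10W.
The market clears where 5335 - 10W = 4175 + 10W. Rearranging, 20W = 1160, hence W* = 58.
Then L* = 5335 - 10(58) = 4755.

W* = 58, L* = 4755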